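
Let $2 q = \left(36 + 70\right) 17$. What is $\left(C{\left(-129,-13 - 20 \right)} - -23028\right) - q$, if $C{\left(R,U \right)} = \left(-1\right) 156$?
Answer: $21971$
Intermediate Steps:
$C{\left(R,U \right)} = -156$
$q = 901$ ($q = \frac{\left(36 + 70\right) 17}{2} = \frac{106 \cdot 17}{2} = \frac{1}{2} \cdot 1802 = 901$)
$\left(C{\left(-129,-13 - 20 \right)} - -23028\right) - q = \left(-156 - -23028\right) - 901 = \left(-156 + 23028\right) - 901 = 22872 - 901 = 21971$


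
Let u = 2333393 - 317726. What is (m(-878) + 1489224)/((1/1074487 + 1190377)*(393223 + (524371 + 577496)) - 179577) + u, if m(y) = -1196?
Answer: 3854533025212915644721303/1912286615403892001 ≈ 2.0157e+6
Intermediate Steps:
u = 2015667
(m(-878) + 1489224)/((1/1074487 + 1190377)*(393223 + (524371 + 577496)) - 179577) + u = (-1196 + 1489224)/((1/1074487 + 1190377)*(393223 + (524371 + 577496)) - 179577) + 2015667 = 1488028/((1/1074487 + 1190377)*(393223 + 1101867) - 179577) + 2015667 = 1488028/((1279044611600/1074487)*1495090 - 179577) + 2015667 = 1488028/(1912286808357044000/1074487 - 179577) + 2015667 = 1488028/(1912286615403892001/1074487) + 2015667 = 1488028*(1074487/1912286615403892001) + 2015667 = 1598866741636/1912286615403892001 + 2015667 = 3854533025212915644721303/1912286615403892001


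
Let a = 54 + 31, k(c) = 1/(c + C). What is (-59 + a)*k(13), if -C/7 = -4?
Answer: 26/41 ≈ 0.63415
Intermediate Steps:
C = 28 (C = -7*(-4) = 28)
k(c) = 1/(28 + c) (k(c) = 1/(c + 28) = 1/(28 + c))
a = 85
(-59 + a)*k(13) = (-59 + 85)/(28 + 13) = 26/41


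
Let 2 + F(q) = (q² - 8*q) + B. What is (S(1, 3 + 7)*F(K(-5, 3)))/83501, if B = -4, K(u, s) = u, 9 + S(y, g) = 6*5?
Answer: 1239/83501 ≈ 0.014838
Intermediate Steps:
S(y, g) = 21 (S(y, g) = -9 + 6*5 = -9 + 30 = 21)
F(q) = -6 + q² - 8*q (F(q) = -2 + ((q² - 8*q) - 4) = -2 + (-4 + q² - 8*q) = -6 + q² - 8*q)
(S(1, 3 + 7)*F(K(-5, 3)))/83501 = (21*(-6 + (-5)² - 8*(-5)))/83501 = (21*(-6 + 25 + 40))*(1/83501) = (21*59)*(1/83501) = 1239*(1/83501) = 1239/83501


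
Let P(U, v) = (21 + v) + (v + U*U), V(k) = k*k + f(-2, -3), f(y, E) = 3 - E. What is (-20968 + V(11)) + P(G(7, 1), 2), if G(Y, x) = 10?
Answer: -20716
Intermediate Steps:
V(k) = 6 + k² (V(k) = k*k + (3 - 1*(-3)) = k² + (3 + 3) = k² + 6 = 6 + k²)
P(U, v) = 21 + U² + 2*v (P(U, v) = (21 + v) + (v + U²) = 21 + U² + 2*v)
(-20968 + V(11)) + P(G(7, 1), 2) = (-20968 + (6 + 11²)) + (21 + 10² + 2*2) = (-20968 + (6 + 121)) + (21 + 100 + 4) = (-20968 + 127) + 125 = -20841 + 125 = -20716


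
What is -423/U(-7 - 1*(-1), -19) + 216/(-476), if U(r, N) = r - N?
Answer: -51039/1547 ≈ -32.992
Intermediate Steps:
-423/U(-7 - 1*(-1), -19) + 216/(-476) = -423/((-7 - 1*(-1)) - 1*(-19)) + 216/(-476) = -423/((-7 + 1) + 19) + 216*(-1/476) = -423/(-6 + 19) - 54/119 = -423/13 - 54/119 = -51039/1547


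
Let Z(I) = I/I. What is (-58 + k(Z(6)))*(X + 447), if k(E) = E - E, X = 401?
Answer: -49184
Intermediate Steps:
Z(I) = 1
k(E) = 0
(-58 + k(Z(6)))*(X + 447) = (-58 + 0)*(401 + 447) = -58*848 = -49184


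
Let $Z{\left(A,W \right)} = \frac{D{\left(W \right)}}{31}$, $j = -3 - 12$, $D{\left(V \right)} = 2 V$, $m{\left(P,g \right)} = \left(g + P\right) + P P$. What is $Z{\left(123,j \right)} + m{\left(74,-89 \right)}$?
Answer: $\frac{169261}{31} \approx 5460.0$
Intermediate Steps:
$m{\left(P,g \right)} = P + g + P^{2}$ ($m{\left(P,g \right)} = \left(P + g\right) + P^{2} = P + g + P^{2}$)
$j = -15$ ($j = -3 - 12 = -15$)
$Z{\left(A,W \right)} = \frac{2 W}{31}$
$Z{\left(123,j \right)} + m{\left(74,-89 \right)} = \frac{2}{31} \left(-15\right) + \left(74 - 89 + 74^{2}\right) = - \frac{30}{31} + \left(74 - 89 + 5476\right) = - \frac{30}{31} + 5461 = \frac{169261}{31}$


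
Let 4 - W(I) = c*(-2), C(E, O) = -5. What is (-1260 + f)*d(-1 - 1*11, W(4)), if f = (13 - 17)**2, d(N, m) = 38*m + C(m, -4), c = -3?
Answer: 100764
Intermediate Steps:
W(I) = -2 (W(I) = 4 - (-3)*(-2) = 4 - 1*6 = 4 - 6 = -2)
d(N, m) = -5 + 38*m (d(N, m) = 38*m - 5 = -5 + 38*m)
f = 16 (f = (-4)**2 = 16)
(-1260 + f)*d(-1 - 1*11, W(4)) = (-1260 + 16)*(-5 + 38*(-2)) = -1244*(-5 - 76) = -1244*(-81) = 100764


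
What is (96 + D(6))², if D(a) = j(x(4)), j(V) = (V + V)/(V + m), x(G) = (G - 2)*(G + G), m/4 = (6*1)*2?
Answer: 37249/4 ≈ 9312.3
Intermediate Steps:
m = 48 (m = 4*((6*1)*2) = 4*(6*2) = 4*12 = 48)
x(G) = 2*G*(-2 + G) (x(G) = (-2 + G)*(2*G) = 2*G*(-2 + G))
j(V) = 2*V/(48 + V) (j(V) = (V + V)/(V + 48) = (2*V)/(48 + V) = 2*V/(48 + V))
D(a) = ½ (D(a) = 2*(2*4*(-2 + 4))/(48 + 2*4*(-2 + 4)) = 2*(2*4*2)/(48 + 2*4*2) = 2*16/(48 + 16) = 2*16/64 = 2*16*(1/64) = ½)
(96 + D(6))² = (96 + ½)² = (193/2)² = 37249/4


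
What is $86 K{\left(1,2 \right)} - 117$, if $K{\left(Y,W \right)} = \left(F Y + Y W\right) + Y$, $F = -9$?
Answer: $-633$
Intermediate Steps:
$K{\left(Y,W \right)} = - 8 Y + W Y$ ($K{\left(Y,W \right)} = \left(- 9 Y + Y W\right) + Y = \left(- 9 Y + W Y\right) + Y = - 8 Y + W Y$)
$86 K{\left(1,2 \right)} - 117 = 86 \cdot 1 \left(-8 + 2\right) - 117 = 86 \cdot 1 \left(-6\right) - 117 = 86 \left(-6\right) - 117 = -516 - 117 = -633$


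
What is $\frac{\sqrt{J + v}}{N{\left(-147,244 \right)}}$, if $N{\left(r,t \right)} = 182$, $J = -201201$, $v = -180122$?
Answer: $\frac{i \sqrt{381323}}{182} \approx 3.3929 i$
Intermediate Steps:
$\frac{\sqrt{J + v}}{N{\left(-147,244 \right)}} = \frac{\sqrt{-201201 - 180122}}{182} = \sqrt{-381323} \cdot \frac{1}{182} = i \sqrt{381323} \cdot \frac{1}{182} = \frac{i \sqrt{381323}}{182}$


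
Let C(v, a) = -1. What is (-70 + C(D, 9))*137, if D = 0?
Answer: -9727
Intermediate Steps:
(-70 + C(D, 9))*137 = (-70 - 1)*137 = -71*137 = -9727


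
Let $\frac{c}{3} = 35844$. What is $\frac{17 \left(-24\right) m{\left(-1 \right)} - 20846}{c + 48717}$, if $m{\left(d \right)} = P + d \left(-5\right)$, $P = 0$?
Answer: $- \frac{22886}{156249} \approx -0.14647$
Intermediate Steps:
$c = 107532$ ($c = 3 \cdot 35844 = 107532$)
$m{\left(d \right)} = - 5 d$ ($m{\left(d \right)} = 0 + d \left(-5\right) = 0 - 5 d = - 5 d$)
$\frac{17 \left(-24\right) m{\left(-1 \right)} - 20846}{c + 48717} = \frac{17 \left(-24\right) \left(\left(-5\right) \left(-1\right)\right) - 20846}{107532 + 48717} = \frac{\left(-408\right) 5 - 20846}{156249} = \left(-2040 - 20846\right) \frac{1}{156249} = \left(-22886\right) \frac{1}{156249} = - \frac{22886}{156249}$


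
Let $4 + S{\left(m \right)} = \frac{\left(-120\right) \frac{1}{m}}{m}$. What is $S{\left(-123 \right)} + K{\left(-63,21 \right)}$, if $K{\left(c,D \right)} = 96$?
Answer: $\frac{463916}{5043} \approx 91.992$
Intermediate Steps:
$S{\left(m \right)} = -4 - \frac{120}{m^{2}}$ ($S{\left(m \right)} = -4 + \frac{\left(-120\right) \frac{1}{m}}{m} = -4 - \frac{120}{m^{2}}$)
$S{\left(-123 \right)} + K{\left(-63,21 \right)} = \left(-4 - \frac{120}{15129}\right) + 96 = \left(-4 - \frac{40}{5043}\right) + 96 = - \frac{20212}{5043} + 96 = \frac{463916}{5043}$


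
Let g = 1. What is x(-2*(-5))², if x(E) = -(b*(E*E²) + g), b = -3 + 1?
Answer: 3996001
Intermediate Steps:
b = -2
x(E) = -1 + 2*E³ (x(E) = -(-2*E*E² + 1) = -(-2*E³ + 1) = -(1 - 2*E³) = -1 + 2*E³)
x(-2*(-5))² = (-1 + 2*(-2*(-5))³)² = (-1 + 2*10³)² = (-1 + 2*1000)² = (-1 + 2000)² = 1999² = 3996001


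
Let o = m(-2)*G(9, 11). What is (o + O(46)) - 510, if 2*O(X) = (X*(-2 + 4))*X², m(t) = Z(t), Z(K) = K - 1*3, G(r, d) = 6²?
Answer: 96646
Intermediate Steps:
G(r, d) = 36
Z(K) = -3 + K (Z(K) = K - 3 = -3 + K)
m(t) = -3 + t
O(X) = X³ (O(X) = ((X*(-2 + 4))*X²)/2 = ((X*2)*X²)/2 = ((2*X)*X²)/2 = (2*X³)/2 = X³)
o = -180 (o = (-3 - 2)*36 = -5*36 = -180)
(o + O(46)) - 510 = (-180 + 46³) - 510 = (-180 + 97336) - 510 = 97156 - 510 = 96646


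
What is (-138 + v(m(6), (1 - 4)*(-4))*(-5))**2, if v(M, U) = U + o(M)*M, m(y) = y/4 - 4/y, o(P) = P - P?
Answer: 39204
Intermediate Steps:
o(P) = 0
m(y) = -4/y + y/4 (m(y) = y*(1/4) - 4/y = y/4 - 4/y = -4/y + y/4)
v(M, U) = U (v(M, U) = U + 0*M = U + 0 = U)
(-138 + v(m(6), (1 - 4)*(-4))*(-5))**2 = (-138 + ((1 - 4)*(-4))*(-5))**2 = (-138 - 3*(-4)*(-5))**2 = (-138 + 12*(-5))**2 = (-138 - 60)**2 = (-198)**2 = 39204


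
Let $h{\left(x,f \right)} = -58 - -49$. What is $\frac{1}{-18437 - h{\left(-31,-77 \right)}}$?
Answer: $- \frac{1}{18428} \approx -5.4265 \cdot 10^{-5}$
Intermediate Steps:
$h{\left(x,f \right)} = -9$ ($h{\left(x,f \right)} = -58 + 49 = -9$)
$\frac{1}{-18437 - h{\left(-31,-77 \right)}} = \frac{1}{-18437 - -9} = \frac{1}{-18437 + 9} = \frac{1}{-18428} = - \frac{1}{18428}$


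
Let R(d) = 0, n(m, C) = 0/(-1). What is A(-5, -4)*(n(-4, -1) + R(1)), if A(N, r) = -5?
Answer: 0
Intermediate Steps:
n(m, C) = 0 (n(m, C) = 0*(-1) = 0)
A(-5, -4)*(n(-4, -1) + R(1)) = -5*(0 + 0) = -5*0 = 0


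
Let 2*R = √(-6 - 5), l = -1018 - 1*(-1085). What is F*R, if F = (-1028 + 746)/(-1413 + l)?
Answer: 141*I*√11/1346 ≈ 0.34743*I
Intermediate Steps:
l = 67 (l = -1018 + 1085 = 67)
R = I*√11/2 (R = √(-6 - 5)/2 = √(-11)/2 = (I*√11)/2 = I*√11/2 ≈ 1.6583*I)
F = 141/673 (F = (-1028 + 746)/(-1413 + 67) = -282/(-1346) = -282*(-1/1346) = 141/673 ≈ 0.20951)
F*R = 141*(I*√11/2)/673 = 141*I*√11/1346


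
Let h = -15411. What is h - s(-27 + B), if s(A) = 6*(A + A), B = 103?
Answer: -16323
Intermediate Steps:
s(A) = 12*A (s(A) = 6*(2*A) = 12*A)
h - s(-27 + B) = -15411 - 12*(-27 + 103) = -15411 - 12*76 = -15411 - 1*912 = -15411 - 912 = -16323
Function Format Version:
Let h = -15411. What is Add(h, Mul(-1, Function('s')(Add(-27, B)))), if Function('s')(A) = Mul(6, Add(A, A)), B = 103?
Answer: -16323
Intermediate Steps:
Function('s')(A) = Mul(12, A) (Function('s')(A) = Mul(6, Mul(2, A)) = Mul(12, A))
Add(h, Mul(-1, Function('s')(Add(-27, B)))) = Add(-15411, Mul(-1, Mul(12, Add(-27, 103)))) = Add(-15411, Mul(-1, Mul(12, 76))) = Add(-15411, Mul(-1, 912)) = Add(-15411, -912) = -16323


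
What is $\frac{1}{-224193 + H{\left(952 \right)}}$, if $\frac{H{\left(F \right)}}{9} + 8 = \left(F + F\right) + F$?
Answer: $- \frac{1}{198561} \approx -5.0362 \cdot 10^{-6}$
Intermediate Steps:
$H{\left(F \right)} = -72 + 27 F$ ($H{\left(F \right)} = -72 + 9 \left(\left(F + F\right) + F\right) = -72 + 9 \left(2 F + F\right) = -72 + 9 \cdot 3 F = -72 + 27 F$)
$\frac{1}{-224193 + H{\left(952 \right)}} = \frac{1}{-224193 + \left(-72 + 27 \cdot 952\right)} = \frac{1}{-224193 + \left(-72 + 25704\right)} = \frac{1}{-224193 + 25632} = \frac{1}{-198561} = - \frac{1}{198561}$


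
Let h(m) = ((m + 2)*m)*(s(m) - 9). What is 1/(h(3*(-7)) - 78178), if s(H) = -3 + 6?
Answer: -1/80572 ≈ -1.2411e-5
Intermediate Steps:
s(H) = 3
h(m) = -6*m*(2 + m) (h(m) = ((m + 2)*m)*(3 - 9) = ((2 + m)*m)*(-6) = (m*(2 + m))*(-6) = -6*m*(2 + m))
1/(h(3*(-7)) - 78178) = 1/(-6*3*(-7)*(2 + 3*(-7)) - 78178) = 1/(-6*(-21)*(2 - 21) - 78178) = 1/(-6*(-21)*(-19) - 78178) = 1/(-2394 - 78178) = 1/(-80572) = -1/80572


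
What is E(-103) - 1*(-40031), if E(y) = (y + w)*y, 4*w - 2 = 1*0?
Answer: 101177/2 ≈ 50589.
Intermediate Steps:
w = 1/2 (w = 1/2 + (1*0)/4 = 1/2 + (1/4)*0 = 1/2 + 0 = 1/2 ≈ 0.50000)
E(y) = y*(1/2 + y) (E(y) = (y + 1/2)*y = (1/2 + y)*y = y*(1/2 + y))
E(-103) - 1*(-40031) = -103*(1/2 - 103) - 1*(-40031) = -103*(-205/2) + 40031 = 21115/2 + 40031 = 101177/2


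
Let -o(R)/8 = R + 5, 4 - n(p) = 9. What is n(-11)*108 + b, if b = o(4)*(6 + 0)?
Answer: -972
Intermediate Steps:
n(p) = -5 (n(p) = 4 - 1*9 = 4 - 9 = -5)
o(R) = -40 - 8*R (o(R) = -8*(R + 5) = -8*(5 + R) = -40 - 8*R)
b = -432 (b = (-40 - 8*4)*(6 + 0) = (-40 - 32)*6 = -72*6 = -432)
n(-11)*108 + b = -5*108 - 432 = -540 - 432 = -972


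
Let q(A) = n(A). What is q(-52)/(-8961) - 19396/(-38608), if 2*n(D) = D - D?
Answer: 4849/9652 ≈ 0.50238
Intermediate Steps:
n(D) = 0 (n(D) = (D - D)/2 = (½)*0 = 0)
q(A) = 0
q(-52)/(-8961) - 19396/(-38608) = 0/(-8961) - 19396/(-38608) = 0*(-1/8961) - 19396*(-1/38608) = 0 + 4849/9652 = 4849/9652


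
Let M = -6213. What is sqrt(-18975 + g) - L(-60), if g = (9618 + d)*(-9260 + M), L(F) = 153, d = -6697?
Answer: -153 + 2*I*sqrt(11303902) ≈ -153.0 + 6724.3*I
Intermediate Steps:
g = -45196633 (g = (9618 - 6697)*(-9260 - 6213) = 2921*(-15473) = -45196633)
sqrt(-18975 + g) - L(-60) = sqrt(-18975 - 45196633) - 1*153 = sqrt(-45215608) - 153 = 2*I*sqrt(11303902) - 153 = -153 + 2*I*sqrt(11303902)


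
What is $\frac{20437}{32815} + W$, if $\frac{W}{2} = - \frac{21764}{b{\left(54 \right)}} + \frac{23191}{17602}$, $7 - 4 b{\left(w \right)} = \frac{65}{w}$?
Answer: $- \frac{2715062238227394}{90395907095} \approx -30035.0$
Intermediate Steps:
$b{\left(w \right)} = \frac{7}{4} - \frac{65}{4 w}$ ($b{\left(w \right)} = \frac{7}{4} - \frac{65 \frac{1}{w}}{4} = \frac{7}{4} - \frac{65}{4 w}$)
$W = - \frac{82740165665}{2754713}$ ($W = 2 \left(- \frac{21764}{\frac{1}{4} \cdot \frac{1}{54} \left(-65 + 7 \cdot 54\right)} + \frac{23191}{17602}\right) = 2 \left(- \frac{21764}{\frac{1}{4} \cdot \frac{1}{54} \left(-65 + 378\right)} + 23191 \cdot \frac{1}{17602}\right) = 2 \left(- \frac{21764}{\frac{1}{4} \cdot \frac{1}{54} \cdot 313} + \frac{23191}{17602}\right) = 2 \left(- \frac{21764}{\frac{313}{216}} + \frac{23191}{17602}\right) = 2 \left(\left(-21764\right) \frac{216}{313} + \frac{23191}{17602}\right) = 2 \left(- \frac{4701024}{313} + \frac{23191}{17602}\right) = 2 \left(- \frac{82740165665}{5509426}\right) = - \frac{82740165665}{2754713} \approx -30036.0$)
$\frac{20437}{32815} + W = \frac{20437}{32815} - \frac{82740165665}{2754713} = - \frac{2715062238227394}{90395907095}$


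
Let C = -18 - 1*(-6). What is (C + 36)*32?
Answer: 768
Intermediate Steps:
C = -12 (C = -18 + 6 = -12)
(C + 36)*32 = (-12 + 36)*32 = 24*32 = 768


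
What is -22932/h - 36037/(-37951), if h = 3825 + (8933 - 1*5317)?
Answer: -86020145/40341913 ≈ -2.1323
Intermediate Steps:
h = 7441 (h = 3825 + (8933 - 5317) = 3825 + 3616 = 7441)
-22932/h - 36037/(-37951) = -22932/7441 - 36037/(-37951) = -22932*1/7441 - 36037*(-1/37951) = -3276/1063 + 36037/37951 = -86020145/40341913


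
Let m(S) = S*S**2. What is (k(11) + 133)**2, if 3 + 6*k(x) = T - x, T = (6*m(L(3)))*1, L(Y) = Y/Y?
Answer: 156025/9 ≈ 17336.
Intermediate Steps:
L(Y) = 1
m(S) = S**3
T = 6 (T = (6*1**3)*1 = (6*1)*1 = 6*1 = 6)
k(x) = 1/2 - x/6 (k(x) = -1/2 + (6 - x)/6 = -1/2 + (1 - x/6) = 1/2 - x/6)
(k(11) + 133)**2 = ((1/2 - 1/6*11) + 133)**2 = ((1/2 - 11/6) + 133)**2 = (-4/3 + 133)**2 = (395/3)**2 = 156025/9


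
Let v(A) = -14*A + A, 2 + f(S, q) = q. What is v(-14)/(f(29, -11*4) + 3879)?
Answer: 182/3833 ≈ 0.047482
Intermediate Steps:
f(S, q) = -2 + q
v(A) = -13*A
v(-14)/(f(29, -11*4) + 3879) = (-13*(-14))/((-2 - 11*4) + 3879) = 182/((-2 - 44) + 3879) = 182/(-46 + 3879) = 182/3833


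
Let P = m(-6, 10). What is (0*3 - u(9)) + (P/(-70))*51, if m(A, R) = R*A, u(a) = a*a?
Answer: -261/7 ≈ -37.286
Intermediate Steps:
u(a) = a²
m(A, R) = A*R
P = -60 (P = -6*10 = -60)
(0*3 - u(9)) + (P/(-70))*51 = (0*3 - 1*9²) - 60/(-70)*51 = (0 - 1*81) - 60*(-1/70)*51 = (0 - 81) + (6/7)*51 = -81 + 306/7 = -261/7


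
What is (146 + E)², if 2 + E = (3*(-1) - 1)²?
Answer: 25600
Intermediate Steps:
E = 14 (E = -2 + (3*(-1) - 1)² = -2 + (-3 - 1)² = -2 + (-4)² = -2 + 16 = 14)
(146 + E)² = (146 + 14)² = 160² = 25600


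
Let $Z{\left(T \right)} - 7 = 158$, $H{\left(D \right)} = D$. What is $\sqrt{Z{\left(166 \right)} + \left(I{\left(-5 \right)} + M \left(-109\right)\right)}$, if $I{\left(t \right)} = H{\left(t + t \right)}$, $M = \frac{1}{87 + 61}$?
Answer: $\frac{17 \sqrt{2923}}{74} \approx 12.42$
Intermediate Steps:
$M = \frac{1}{148} \approx 0.0067568$
$I{\left(t \right)} = 2 t$ ($I{\left(t \right)} = t + t = 2 t$)
$Z{\left(T \right)} = 165$ ($Z{\left(T \right)} = 7 + 158 = 165$)
$\sqrt{Z{\left(166 \right)} + \left(I{\left(-5 \right)} + M \left(-109\right)\right)} = \sqrt{165 + \left(2 \left(-5\right) + \frac{1}{148} \left(-109\right)\right)} = \sqrt{165 - \frac{1589}{148}} = \sqrt{\frac{22831}{148}} = \frac{17 \sqrt{2923}}{74}$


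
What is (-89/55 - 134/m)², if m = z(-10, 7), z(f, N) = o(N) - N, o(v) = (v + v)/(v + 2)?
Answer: 3840156961/7263025 ≈ 528.73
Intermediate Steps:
o(v) = 2*v/(2 + v) (o(v) = (2*v)/(2 + v) = 2*v/(2 + v))
z(f, N) = -N + 2*N/(2 + N) (z(f, N) = 2*N/(2 + N) - N = -N + 2*N/(2 + N))
m = -49/9 (m = -1*7²/(2 + 7) = -1*49/9 = -1*49*⅑ = -49/9 ≈ -5.4444)
(-89/55 - 134/m)² = (-89/55 - 134/(-49/9))² = (-89*1/55 - 134*(-9/49))² = (-89/55 + 1206/49)² = (61969/2695)² = 3840156961/7263025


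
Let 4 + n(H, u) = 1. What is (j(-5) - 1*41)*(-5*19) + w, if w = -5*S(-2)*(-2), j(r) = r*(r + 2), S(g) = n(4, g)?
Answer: 2440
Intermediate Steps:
n(H, u) = -3 (n(H, u) = -4 + 1 = -3)
S(g) = -3
j(r) = r*(2 + r)
w = -30 (w = -5*(-3)*(-2) = 15*(-2) = -30)
(j(-5) - 1*41)*(-5*19) + w = (-5*(2 - 5) - 1*41)*(-5*19) - 30 = (-5*(-3) - 41)*(-95) - 30 = (15 - 41)*(-95) - 30 = -26*(-95) - 30 = 2470 - 30 = 2440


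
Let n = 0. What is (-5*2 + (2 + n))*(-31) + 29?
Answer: 277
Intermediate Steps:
(-5*2 + (2 + n))*(-31) + 29 = (-5*2 + (2 + 0))*(-31) + 29 = (-10 + 2)*(-31) + 29 = -8*(-31) + 29 = 248 + 29 = 277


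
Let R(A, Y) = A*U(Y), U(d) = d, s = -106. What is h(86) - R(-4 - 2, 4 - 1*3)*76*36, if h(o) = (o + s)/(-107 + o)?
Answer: 344756/21 ≈ 16417.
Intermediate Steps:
h(o) = (-106 + o)/(-107 + o) (h(o) = (o - 106)/(-107 + o) = (-106 + o)/(-107 + o))
R(A, Y) = A*Y
h(86) - R(-4 - 2, 4 - 1*3)*76*36 = (-106 + 86)/(-107 + 86) - ((-4 - 2)*(4 - 1*3))*76*36 = -20/(-21) - -6*(4 - 3)*76*36 = -1/21*(-20) - -6*1*76*36 = 20/21 - (-6*76)*36 = 20/21 - (-456)*36 = 20/21 - 1*(-16416) = 20/21 + 16416 = 344756/21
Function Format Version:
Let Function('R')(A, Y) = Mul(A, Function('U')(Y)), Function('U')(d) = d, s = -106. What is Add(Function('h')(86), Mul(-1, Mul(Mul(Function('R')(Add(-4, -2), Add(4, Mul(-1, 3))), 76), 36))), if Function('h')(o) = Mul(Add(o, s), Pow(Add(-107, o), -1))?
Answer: Rational(344756, 21) ≈ 16417.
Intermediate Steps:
Function('h')(o) = Mul(Pow(Add(-107, o), -1), Add(-106, o)) (Function('h')(o) = Mul(Add(o, -106), Pow(Add(-107, o), -1)) = Mul(Add(-106, o), Pow(Add(-107, o), -1)) = Mul(Pow(Add(-107, o), -1), Add(-106, o)))
Function('R')(A, Y) = Mul(A, Y)
Add(Function('h')(86), Mul(-1, Mul(Mul(Function('R')(Add(-4, -2), Add(4, Mul(-1, 3))), 76), 36))) = Add(Mul(Pow(Add(-107, 86), -1), Add(-106, 86)), Mul(-1, Mul(Mul(Mul(Add(-4, -2), Add(4, Mul(-1, 3))), 76), 36))) = Add(Mul(Pow(-21, -1), -20), Mul(-1, Mul(Mul(Mul(-6, Add(4, -3)), 76), 36))) = Add(Mul(Rational(-1, 21), -20), Mul(-1, Mul(Mul(Mul(-6, 1), 76), 36))) = Add(Rational(20, 21), Mul(-1, Mul(Mul(-6, 76), 36))) = Add(Rational(20, 21), Mul(-1, Mul(-456, 36))) = Add(Rational(20, 21), Mul(-1, -16416)) = Add(Rational(20, 21), 16416) = Rational(344756, 21)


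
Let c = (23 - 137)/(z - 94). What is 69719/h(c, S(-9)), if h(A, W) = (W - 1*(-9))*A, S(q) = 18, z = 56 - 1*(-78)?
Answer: -1394380/1539 ≈ -906.03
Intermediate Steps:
z = 134 (z = 56 + 78 = 134)
c = -57/20 (c = (23 - 137)/(134 - 94) = -114/40 = -114*1/40 = -57/20 ≈ -2.8500)
h(A, W) = A*(9 + W) (h(A, W) = (W + 9)*A = (9 + W)*A = A*(9 + W))
69719/h(c, S(-9)) = 69719/((-57*(9 + 18)/20)) = 69719/((-57/20*27)) = 69719/(-1539/20) = 69719*(-20/1539) = -1394380/1539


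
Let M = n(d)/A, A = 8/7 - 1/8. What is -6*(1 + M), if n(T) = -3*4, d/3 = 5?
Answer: 1230/19 ≈ 64.737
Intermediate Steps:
d = 15 (d = 3*5 = 15)
n(T) = -12
A = 57/56 (A = 8*(⅐) - 1*⅛ = 8/7 - ⅛ = 57/56 ≈ 1.0179)
M = -224/19 (M = -12/57/56 = -12*56/57 = -224/19 ≈ -11.789)
-6*(1 + M) = -6*(1 - 224/19) = -6*(-205/19) = 1230/19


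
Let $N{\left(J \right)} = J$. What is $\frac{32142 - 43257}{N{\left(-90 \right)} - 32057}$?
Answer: $\frac{11115}{32147} \approx 0.34576$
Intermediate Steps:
$\frac{32142 - 43257}{N{\left(-90 \right)} - 32057} = \frac{32142 - 43257}{-90 - 32057} = - \frac{11115}{-32147} = \left(-11115\right) \left(- \frac{1}{32147}\right) = \frac{11115}{32147}$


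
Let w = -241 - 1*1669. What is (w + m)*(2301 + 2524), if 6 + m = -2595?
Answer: -21765575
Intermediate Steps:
w = -1910 (w = -241 - 1669 = -1910)
m = -2601 (m = -6 - 2595 = -2601)
(w + m)*(2301 + 2524) = (-1910 - 2601)*(2301 + 2524) = -4511*4825 = -21765575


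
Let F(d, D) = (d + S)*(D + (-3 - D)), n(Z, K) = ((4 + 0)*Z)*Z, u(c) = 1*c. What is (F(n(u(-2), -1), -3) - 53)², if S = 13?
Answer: 19600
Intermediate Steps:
u(c) = c
n(Z, K) = 4*Z² (n(Z, K) = (4*Z)*Z = 4*Z²)
F(d, D) = -39 - 3*d (F(d, D) = (d + 13)*(D + (-3 - D)) = (13 + d)*(-3) = -39 - 3*d)
(F(n(u(-2), -1), -3) - 53)² = ((-39 - 12*(-2)²) - 53)² = ((-39 - 12*4) - 53)² = ((-39 - 3*16) - 53)² = ((-39 - 48) - 53)² = (-87 - 53)² = (-140)² = 19600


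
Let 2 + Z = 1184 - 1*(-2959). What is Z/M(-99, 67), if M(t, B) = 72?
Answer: 4141/72 ≈ 57.514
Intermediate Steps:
Z = 4141 (Z = -2 + (1184 - 1*(-2959)) = -2 + (1184 + 2959) = -2 + 4143 = 4141)
Z/M(-99, 67) = 4141/72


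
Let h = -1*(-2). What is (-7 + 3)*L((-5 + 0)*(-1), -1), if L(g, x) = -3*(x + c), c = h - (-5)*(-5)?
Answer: -288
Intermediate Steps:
h = 2
c = -23 (c = 2 - (-5)*(-5) = 2 - 1*25 = 2 - 25 = -23)
L(g, x) = 69 - 3*x (L(g, x) = -3*(x - 23) = -3*(-23 + x) = 69 - 3*x)
(-7 + 3)*L((-5 + 0)*(-1), -1) = (-7 + 3)*(69 - 3*(-1)) = -4*(69 + 3) = -4*72 = -288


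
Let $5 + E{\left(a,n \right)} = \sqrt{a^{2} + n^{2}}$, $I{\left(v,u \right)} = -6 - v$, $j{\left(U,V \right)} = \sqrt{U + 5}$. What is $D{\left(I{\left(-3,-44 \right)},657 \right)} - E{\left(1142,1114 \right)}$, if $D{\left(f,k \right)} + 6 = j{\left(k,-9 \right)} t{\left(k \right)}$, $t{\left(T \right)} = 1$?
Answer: $-1 + \sqrt{662} - 2 \sqrt{636290} \approx -1570.6$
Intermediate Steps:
$j{\left(U,V \right)} = \sqrt{5 + U}$
$E{\left(a,n \right)} = -5 + \sqrt{a^{2} + n^{2}}$
$D{\left(f,k \right)} = -6 + \sqrt{5 + k}$ ($D{\left(f,k \right)} = -6 + \sqrt{5 + k} 1 = -6 + \sqrt{5 + k}$)
$D{\left(I{\left(-3,-44 \right)},657 \right)} - E{\left(1142,1114 \right)} = \left(-6 + \sqrt{5 + 657}\right) - \left(-5 + \sqrt{1142^{2} + 1114^{2}}\right) = \left(-6 + \sqrt{662}\right) - \left(-5 + \sqrt{1304164 + 1240996}\right) = \left(-6 + \sqrt{662}\right) - \left(-5 + \sqrt{2545160}\right) = \left(-6 + \sqrt{662}\right) - \left(-5 + 2 \sqrt{636290}\right) = \left(-6 + \sqrt{662}\right) + \left(5 - 2 \sqrt{636290}\right) = -1 + \sqrt{662} - 2 \sqrt{636290}$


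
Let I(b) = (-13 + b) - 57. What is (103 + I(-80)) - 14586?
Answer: -14633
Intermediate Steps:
I(b) = -70 + b
(103 + I(-80)) - 14586 = (103 + (-70 - 80)) - 14586 = (103 - 150) - 14586 = -47 - 14586 = -14633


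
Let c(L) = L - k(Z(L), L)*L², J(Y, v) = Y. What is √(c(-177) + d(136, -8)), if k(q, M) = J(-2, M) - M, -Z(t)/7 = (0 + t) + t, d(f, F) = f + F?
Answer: 8*I*√85666 ≈ 2341.5*I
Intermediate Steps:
d(f, F) = F + f
Z(t) = -14*t (Z(t) = -7*((0 + t) + t) = -7*(t + t) = -14*t)
k(q, M) = -2 - M
c(L) = L - L²*(-2 - L) (c(L) = L - (-2 - L)*L² = L - L²*(-2 - L))
√(c(-177) + d(136, -8)) = √(-177*(1 + (-177)² + 2*(-177)) + (-8 + 136)) = √(-177*(1 + 31329 - 354) + 128) = √(-177*30976 + 128) = √(-5482752 + 128) = √(-5482624) = 8*I*√85666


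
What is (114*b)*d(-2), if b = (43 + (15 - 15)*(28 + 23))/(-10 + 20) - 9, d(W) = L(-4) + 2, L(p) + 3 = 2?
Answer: -2679/5 ≈ -535.80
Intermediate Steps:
L(p) = -1 (L(p) = -3 + 2 = -1)
d(W) = 1 (d(W) = -1 + 2 = 1)
b = -47/10 (b = (43 + 0*51)/10 - 9 = (43 + 0)*(⅒) - 9 = 43*(⅒) - 9 = 43/10 - 9 = -47/10 ≈ -4.7000)
(114*b)*d(-2) = (114*(-47/10))*1 = -2679/5*1 = -2679/5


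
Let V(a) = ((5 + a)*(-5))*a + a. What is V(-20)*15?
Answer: -22800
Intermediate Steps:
V(a) = a + a*(-25 - 5*a) (V(a) = (-25 - 5*a)*a + a = a*(-25 - 5*a) + a = a + a*(-25 - 5*a))
V(-20)*15 = -1*(-20)*(24 + 5*(-20))*15 = -1*(-20)*(24 - 100)*15 = -1*(-20)*(-76)*15 = -1520*15 = -22800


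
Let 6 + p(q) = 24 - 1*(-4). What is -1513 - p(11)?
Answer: -1535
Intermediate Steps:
p(q) = 22 (p(q) = -6 + (24 - 1*(-4)) = -6 + (24 + 4) = -6 + 28 = 22)
-1513 - p(11) = -1513 - 1*22 = -1513 - 22 = -1535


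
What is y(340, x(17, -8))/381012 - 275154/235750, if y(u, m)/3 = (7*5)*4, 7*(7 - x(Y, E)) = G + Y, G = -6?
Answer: -4364081702/3742649125 ≈ -1.1660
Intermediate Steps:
x(Y, E) = 55/7 - Y/7 (x(Y, E) = 7 - (-6 + Y)/7 = 7 + (6/7 - Y/7) = 55/7 - Y/7)
y(u, m) = 420 (y(u, m) = 3*((7*5)*4) = 3*(35*4) = 3*140 = 420)
y(340, x(17, -8))/381012 - 275154/235750 = 420/381012 - 275154/235750 = 420*(1/381012) - 275154*1/235750 = 35/31751 - 137577/117875 = -4364081702/3742649125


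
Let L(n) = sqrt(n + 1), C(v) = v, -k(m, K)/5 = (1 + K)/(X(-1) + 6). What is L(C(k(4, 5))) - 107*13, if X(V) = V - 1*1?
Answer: -1391 + I*sqrt(26)/2 ≈ -1391.0 + 2.5495*I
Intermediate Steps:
X(V) = -1 + V (X(V) = V - 1 = -1 + V)
k(m, K) = -5/4 - 5*K/4 (k(m, K) = -5*(1 + K)/((-1 - 1) + 6) = -5*(1 + K)/(-2 + 6) = -5*(1 + K)/4 = -5*(1/4 + K/4) = -5/4 - 5*K/4)
L(n) = sqrt(1 + n)
L(C(k(4, 5))) - 107*13 = sqrt(1 + (-5/4 - 5/4*5)) - 107*13 = sqrt(1 + (-5/4 - 25/4)) - 1391 = sqrt(1 - 15/2) - 1391 = sqrt(-13/2) - 1391 = I*sqrt(26)/2 - 1391 = -1391 + I*sqrt(26)/2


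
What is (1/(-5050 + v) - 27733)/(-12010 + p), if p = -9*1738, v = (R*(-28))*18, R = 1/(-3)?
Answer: 135392507/134997064 ≈ 1.0029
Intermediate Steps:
R = -⅓ ≈ -0.33333
v = 168 (v = -⅓*(-28)*18 = (28/3)*18 = 168)
p = -15642
(1/(-5050 + v) - 27733)/(-12010 + p) = (1/(-5050 + 168) - 27733)/(-12010 - 15642) = (1/(-4882) - 27733)/(-27652) = (-1/4882 - 27733)*(-1/27652) = -135392507/4882*(-1/27652) = 135392507/134997064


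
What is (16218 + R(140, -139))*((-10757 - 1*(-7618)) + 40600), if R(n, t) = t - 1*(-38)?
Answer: 603758937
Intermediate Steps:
R(n, t) = 38 + t (R(n, t) = t + 38 = 38 + t)
(16218 + R(140, -139))*((-10757 - 1*(-7618)) + 40600) = (16218 + (38 - 139))*((-10757 - 1*(-7618)) + 40600) = (16218 - 101)*((-10757 + 7618) + 40600) = 16117*(-3139 + 40600) = 16117*37461 = 603758937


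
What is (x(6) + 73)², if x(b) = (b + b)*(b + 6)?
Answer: 47089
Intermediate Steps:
x(b) = 2*b*(6 + b) (x(b) = (2*b)*(6 + b) = 2*b*(6 + b))
(x(6) + 73)² = (2*6*(6 + 6) + 73)² = (2*6*12 + 73)² = (144 + 73)² = 217² = 47089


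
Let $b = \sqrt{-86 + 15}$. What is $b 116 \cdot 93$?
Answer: $10788 i \sqrt{71} \approx 90901.0 i$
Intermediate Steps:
$b = i \sqrt{71}$ ($b = \sqrt{-71} = i \sqrt{71} \approx 8.4261 i$)
$b 116 \cdot 93 = i \sqrt{71} \cdot 116 \cdot 93 = 116 i \sqrt{71} \cdot 93 = 10788 i \sqrt{71}$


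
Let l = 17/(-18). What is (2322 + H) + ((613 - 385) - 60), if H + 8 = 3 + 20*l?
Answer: 22195/9 ≈ 2466.1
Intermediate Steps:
l = -17/18 (l = 17*(-1/18) = -17/18 ≈ -0.94444)
H = -215/9 (H = -8 + (3 + 20*(-17/18)) = -8 + (3 - 170/9) = -8 - 143/9 = -215/9 ≈ -23.889)
(2322 + H) + ((613 - 385) - 60) = (2322 - 215/9) + ((613 - 385) - 60) = 20683/9 + (228 - 60) = 20683/9 + 168 = 22195/9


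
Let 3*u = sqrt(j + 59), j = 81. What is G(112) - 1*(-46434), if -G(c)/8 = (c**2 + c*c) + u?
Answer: -154270 - 16*sqrt(35)/3 ≈ -1.5430e+5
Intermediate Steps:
u = 2*sqrt(35)/3 (u = sqrt(81 + 59)/3 = sqrt(140)/3 = (2*sqrt(35))/3 = 2*sqrt(35)/3 ≈ 3.9441)
G(c) = -16*c**2 - 16*sqrt(35)/3 (G(c) = -8*((c**2 + c*c) + 2*sqrt(35)/3) = -8*((c**2 + c**2) + 2*sqrt(35)/3) = -8*(2*c**2 + 2*sqrt(35)/3) = -16*c**2 - 16*sqrt(35)/3)
G(112) - 1*(-46434) = (-16*112**2 - 16*sqrt(35)/3) - 1*(-46434) = (-16*12544 - 16*sqrt(35)/3) + 46434 = (-200704 - 16*sqrt(35)/3) + 46434 = -154270 - 16*sqrt(35)/3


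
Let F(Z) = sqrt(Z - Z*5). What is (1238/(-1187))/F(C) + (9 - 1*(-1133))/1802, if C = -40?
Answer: 571/901 - 619*sqrt(10)/23740 ≈ 0.55129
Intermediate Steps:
F(Z) = 2*sqrt(-Z) (F(Z) = sqrt(Z - 5*Z) = sqrt(-4*Z) = 2*sqrt(-Z))
(1238/(-1187))/F(C) + (9 - 1*(-1133))/1802 = (1238/(-1187))/((2*sqrt(-1*(-40)))) + (9 - 1*(-1133))/1802 = (1238*(-1/1187))/((2*sqrt(40))) + (9 + 1133)*(1/1802) = -1238*sqrt(10)/40/1187 + 1142*(1/1802) = -1238*sqrt(10)/40/1187 + 571/901 = -619*sqrt(10)/23740 + 571/901 = 571/901 - 619*sqrt(10)/23740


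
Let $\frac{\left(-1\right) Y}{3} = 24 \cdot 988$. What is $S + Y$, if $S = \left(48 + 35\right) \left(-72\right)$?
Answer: $-77112$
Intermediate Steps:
$Y = -71136$ ($Y = - 3 \cdot 24 \cdot 988 = \left(-3\right) 23712 = -71136$)
$S = -5976$ ($S = 83 \left(-72\right) = -5976$)
$S + Y = -5976 - 71136 = -77112$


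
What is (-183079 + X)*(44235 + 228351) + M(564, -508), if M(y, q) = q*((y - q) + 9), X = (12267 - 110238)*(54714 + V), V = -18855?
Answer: -957683254793596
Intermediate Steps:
X = -3513142089 (X = (12267 - 110238)*(54714 - 18855) = -97971*35859 = -3513142089)
M(y, q) = q*(9 + y - q)
(-183079 + X)*(44235 + 228351) + M(564, -508) = (-183079 - 3513142089)*(44235 + 228351) - 508*(9 + 564 - 1*(-508)) = -3513325168*272586 - 508*(9 + 564 + 508) = -957683254244448 - 508*1081 = -957683254244448 - 549148 = -957683254793596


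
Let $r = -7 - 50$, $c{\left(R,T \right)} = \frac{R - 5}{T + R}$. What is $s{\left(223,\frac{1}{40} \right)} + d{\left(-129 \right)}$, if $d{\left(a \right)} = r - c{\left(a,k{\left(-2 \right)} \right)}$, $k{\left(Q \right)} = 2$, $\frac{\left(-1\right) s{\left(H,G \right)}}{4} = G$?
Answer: $- \frac{73857}{1270} \approx -58.155$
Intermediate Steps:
$s{\left(H,G \right)} = - 4 G$
$c{\left(R,T \right)} = \frac{-5 + R}{R + T}$
$r = -57$ ($r = -7 - 50 = -57$)
$d{\left(a \right)} = -57 - \frac{-5 + a}{2 + a}$ ($d{\left(a \right)} = -57 - \frac{-5 + a}{a + 2} = -57 - \frac{-5 + a}{2 + a}$)
$s{\left(223,\frac{1}{40} \right)} + d{\left(-129 \right)} = - \frac{4}{40} + \frac{-109 - -7482}{2 - 129} = \left(-4\right) \frac{1}{40} + \frac{-109 + 7482}{-127} = - \frac{1}{10} - \frac{7373}{127} = - \frac{73857}{1270}$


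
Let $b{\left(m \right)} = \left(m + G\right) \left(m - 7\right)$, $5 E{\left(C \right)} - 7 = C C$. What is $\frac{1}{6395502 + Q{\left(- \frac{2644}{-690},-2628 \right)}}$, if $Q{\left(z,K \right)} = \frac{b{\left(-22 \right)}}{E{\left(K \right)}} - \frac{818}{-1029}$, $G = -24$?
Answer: $\frac{7106676339}{45450768395718446} \approx 1.5636 \cdot 10^{-7}$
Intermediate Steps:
$E{\left(C \right)} = \frac{7}{5} + \frac{C^{2}}{5}$ ($E{\left(C \right)} = \frac{7}{5} + \frac{C C}{5} = \frac{7}{5} + \frac{C^{2}}{5}$)
$b{\left(m \right)} = \left(-24 + m\right) \left(-7 + m\right)$ ($b{\left(m \right)} = \left(m - 24\right) \left(m - 7\right) = \left(-24 + m\right) \left(-7 + m\right)$)
$Q{\left(z,K \right)} = \frac{818}{1029} + \frac{1334}{\frac{7}{5} + \frac{K^{2}}{5}}$ ($Q{\left(z,K \right)} = \frac{168 + \left(-22\right)^{2} - -682}{\frac{7}{5} + \frac{K^{2}}{5}} - \frac{818}{-1029} = \frac{168 + 484 + 682}{\frac{7}{5} + \frac{K^{2}}{5}} - - \frac{818}{1029} = \frac{1334}{\frac{7}{5} + \frac{K^{2}}{5}} + \frac{818}{1029} = \frac{818}{1029} + \frac{1334}{\frac{7}{5} + \frac{K^{2}}{5}}$)
$\frac{1}{6395502 + Q{\left(- \frac{2644}{-690},-2628 \right)}} = \frac{1}{6395502 + \frac{2 \left(3434578 + 409 \left(-2628\right)^{2}\right)}{1029 \left(7 + \left(-2628\right)^{2}\right)}} = \frac{1}{6395502 + \frac{2 \left(3434578 + 409 \cdot 6906384\right)}{1029 \left(7 + 6906384\right)}} = \frac{1}{6395502 + \frac{2 \left(3434578 + 2824711056\right)}{1029 \cdot 6906391}} = \frac{1}{6395502 + \frac{2}{1029} \cdot \frac{1}{6906391} \cdot 2828145634} = \frac{1}{6395502 + \frac{5656291268}{7106676339}} = \frac{1}{\frac{45450768395718446}{7106676339}} = \frac{7106676339}{45450768395718446}$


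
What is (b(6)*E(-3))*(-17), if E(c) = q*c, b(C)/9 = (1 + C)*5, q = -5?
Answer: -80325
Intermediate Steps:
b(C) = 45 + 45*C (b(C) = 9*((1 + C)*5) = 9*(5 + 5*C) = 45 + 45*C)
E(c) = -5*c
(b(6)*E(-3))*(-17) = ((45 + 45*6)*(-5*(-3)))*(-17) = ((45 + 270)*15)*(-17) = (315*15)*(-17) = 4725*(-17) = -80325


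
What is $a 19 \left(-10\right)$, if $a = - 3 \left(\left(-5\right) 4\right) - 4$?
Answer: $-10640$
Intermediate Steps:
$a = 56$ ($a = \left(-3\right) \left(-20\right) - 4 = 60 - 4 = 56$)
$a 19 \left(-10\right) = 56 \cdot 19 \left(-10\right) = 1064 \left(-10\right) = -10640$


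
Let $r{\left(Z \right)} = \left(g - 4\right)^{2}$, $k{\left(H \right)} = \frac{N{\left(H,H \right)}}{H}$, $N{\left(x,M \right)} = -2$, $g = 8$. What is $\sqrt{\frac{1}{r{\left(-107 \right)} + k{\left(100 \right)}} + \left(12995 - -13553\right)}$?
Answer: $\frac{3 \sqrt{1883145522}}{799} \approx 162.94$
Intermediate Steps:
$k{\left(H \right)} = - \frac{2}{H}$
$r{\left(Z \right)} = 16$ ($r{\left(Z \right)} = \left(8 - 4\right)^{2} = 4^{2} = 16$)
$\sqrt{\frac{1}{r{\left(-107 \right)} + k{\left(100 \right)}} + \left(12995 - -13553\right)} = \sqrt{\frac{1}{16 - \frac{2}{100}} + \left(12995 - -13553\right)} = \sqrt{\frac{1}{16 - \frac{1}{50}} + \left(12995 + 13553\right)} = \sqrt{\frac{1}{16 - \frac{1}{50}} + 26548} = \sqrt{\frac{1}{\frac{799}{50}} + 26548} = \sqrt{\frac{50}{799} + 26548} = \sqrt{\frac{21211902}{799}} = \frac{3 \sqrt{1883145522}}{799}$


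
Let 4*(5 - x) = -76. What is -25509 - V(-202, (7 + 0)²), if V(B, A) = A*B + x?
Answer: -15635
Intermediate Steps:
x = 24 (x = 5 - ¼*(-76) = 5 + 19 = 24)
V(B, A) = 24 + A*B (V(B, A) = A*B + 24 = 24 + A*B)
-25509 - V(-202, (7 + 0)²) = -25509 - (24 + (7 + 0)²*(-202)) = -25509 - (24 + 7²*(-202)) = -25509 - (24 + 49*(-202)) = -25509 - (24 - 9898) = -25509 - 1*(-9874) = -25509 + 9874 = -15635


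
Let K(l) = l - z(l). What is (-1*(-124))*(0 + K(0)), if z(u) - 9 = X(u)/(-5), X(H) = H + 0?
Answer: -1116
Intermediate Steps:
X(H) = H
z(u) = 9 - u/5 (z(u) = 9 + u/(-5) = 9 + u*(-⅕) = 9 - u/5)
K(l) = -9 + 6*l/5 (K(l) = l - (9 - l/5) = l + (-9 + l/5) = -9 + 6*l/5)
(-1*(-124))*(0 + K(0)) = (-1*(-124))*(0 + (-9 + (6/5)*0)) = 124*(0 + (-9 + 0)) = 124*(0 - 9) = 124*(-9) = -1116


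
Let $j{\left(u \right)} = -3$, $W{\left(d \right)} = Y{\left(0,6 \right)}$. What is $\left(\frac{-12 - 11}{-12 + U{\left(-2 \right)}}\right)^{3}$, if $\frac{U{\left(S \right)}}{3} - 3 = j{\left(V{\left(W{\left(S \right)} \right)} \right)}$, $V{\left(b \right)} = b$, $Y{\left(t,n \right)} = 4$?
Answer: $\frac{12167}{1728} \approx 7.0411$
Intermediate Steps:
$W{\left(d \right)} = 4$
$U{\left(S \right)} = 0$ ($U{\left(S \right)} = 9 + 3 \left(-3\right) = 9 - 9 = 0$)
$\left(\frac{-12 - 11}{-12 + U{\left(-2 \right)}}\right)^{3} = \left(\frac{-12 - 11}{-12 + 0}\right)^{3} = \left(- \frac{23}{-12}\right)^{3} = \left(\left(-23\right) \left(- \frac{1}{12}\right)\right)^{3} = \left(\frac{23}{12}\right)^{3} = \frac{12167}{1728}$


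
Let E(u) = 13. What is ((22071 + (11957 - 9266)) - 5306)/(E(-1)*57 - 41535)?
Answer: -9728/20397 ≈ -0.47693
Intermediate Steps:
((22071 + (11957 - 9266)) - 5306)/(E(-1)*57 - 41535) = ((22071 + (11957 - 9266)) - 5306)/(13*57 - 41535) = ((22071 + 2691) - 5306)/(741 - 41535) = (24762 - 5306)/(-40794) = 19456*(-1/40794) = -9728/20397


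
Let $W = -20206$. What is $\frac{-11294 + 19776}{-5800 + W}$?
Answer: $- \frac{4241}{13003} \approx -0.32616$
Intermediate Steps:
$\frac{-11294 + 19776}{-5800 + W} = \frac{-11294 + 19776}{-5800 - 20206} = \frac{8482}{-26006} = 8482 \left(- \frac{1}{26006}\right) = - \frac{4241}{13003}$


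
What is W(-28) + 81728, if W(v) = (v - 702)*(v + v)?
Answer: 122608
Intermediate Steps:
W(v) = 2*v*(-702 + v) (W(v) = (-702 + v)*(2*v) = 2*v*(-702 + v))
W(-28) + 81728 = 2*(-28)*(-702 - 28) + 81728 = 2*(-28)*(-730) + 81728 = 40880 + 81728 = 122608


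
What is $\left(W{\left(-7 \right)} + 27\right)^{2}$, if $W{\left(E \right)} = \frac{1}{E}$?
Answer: $\frac{35344}{49} \approx 721.31$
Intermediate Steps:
$\left(W{\left(-7 \right)} + 27\right)^{2} = \left(\frac{1}{-7} + 27\right)^{2} = \left(- \frac{1}{7} + 27\right)^{2} = \left(\frac{188}{7}\right)^{2} = \frac{35344}{49}$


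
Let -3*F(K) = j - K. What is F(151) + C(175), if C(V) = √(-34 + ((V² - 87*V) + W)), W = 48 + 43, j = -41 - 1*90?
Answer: 94 + √15457 ≈ 218.33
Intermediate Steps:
j = -131 (j = -41 - 90 = -131)
F(K) = 131/3 + K/3 (F(K) = -(-131 - K)/3 = 131/3 + K/3)
W = 91
C(V) = √(57 + V² - 87*V) (C(V) = √(-34 + ((V² - 87*V) + 91)) = √(-34 + (91 + V² - 87*V)) = √(57 + V² - 87*V))
F(151) + C(175) = (131/3 + (⅓)*151) + √(57 + 175² - 87*175) = (131/3 + 151/3) + √(57 + 30625 - 15225) = 94 + √15457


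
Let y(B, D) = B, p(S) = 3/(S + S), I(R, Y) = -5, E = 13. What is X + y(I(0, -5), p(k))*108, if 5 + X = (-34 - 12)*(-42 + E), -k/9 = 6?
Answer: 789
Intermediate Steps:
k = -54 (k = -9*6 = -54)
p(S) = 3/(2*S) (p(S) = 3/((2*S)) = 3*(1/(2*S)) = 3/(2*S))
X = 1329 (X = -5 + (-34 - 12)*(-42 + 13) = -5 - 46*(-29) = -5 + 1334 = 1329)
X + y(I(0, -5), p(k))*108 = 1329 - 5*108 = 1329 - 540 = 789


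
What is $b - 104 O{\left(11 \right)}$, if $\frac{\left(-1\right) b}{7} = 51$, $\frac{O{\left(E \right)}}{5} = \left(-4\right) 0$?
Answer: $-357$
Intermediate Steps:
$O{\left(E \right)} = 0$ ($O{\left(E \right)} = 5 \left(\left(-4\right) 0\right) = 5 \cdot 0 = 0$)
$b = -357$ ($b = \left(-7\right) 51 = -357$)
$b - 104 O{\left(11 \right)} = -357 - 0 = -357 + 0 = -357$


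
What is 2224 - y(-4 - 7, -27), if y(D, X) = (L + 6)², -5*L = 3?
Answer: 54871/25 ≈ 2194.8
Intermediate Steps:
L = -⅗ (L = -⅕*3 = -⅗ ≈ -0.60000)
y(D, X) = 729/25 (y(D, X) = (-⅗ + 6)² = (27/5)² = 729/25)
2224 - y(-4 - 7, -27) = 2224 - 1*729/25 = 2224 - 729/25 = 54871/25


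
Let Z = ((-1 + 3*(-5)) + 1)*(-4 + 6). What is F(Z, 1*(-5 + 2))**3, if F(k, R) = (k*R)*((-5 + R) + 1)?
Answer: -250047000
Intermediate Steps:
Z = -30 (Z = ((-1 - 15) + 1)*2 = (-16 + 1)*2 = -15*2 = -30)
F(k, R) = R*k*(-4 + R) (F(k, R) = (R*k)*(-4 + R) = R*k*(-4 + R))
F(Z, 1*(-5 + 2))**3 = ((1*(-5 + 2))*(-30)*(-4 + 1*(-5 + 2)))**3 = ((1*(-3))*(-30)*(-4 + 1*(-3)))**3 = (-3*(-30)*(-4 - 3))**3 = (-3*(-30)*(-7))**3 = (-630)**3 = -250047000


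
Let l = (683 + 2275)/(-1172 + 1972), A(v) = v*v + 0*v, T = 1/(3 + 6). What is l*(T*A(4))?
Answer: 493/75 ≈ 6.5733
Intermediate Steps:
T = ⅑ (T = 1/9 = ⅑ ≈ 0.11111)
A(v) = v² (A(v) = v² + 0 = v²)
l = 1479/400 (l = 2958/800 = 2958*(1/800) = 1479/400 ≈ 3.6975)
l*(T*A(4)) = 1479*((⅑)*4²)/400 = 1479*((⅑)*16)/400 = (1479/400)*(16/9) = 493/75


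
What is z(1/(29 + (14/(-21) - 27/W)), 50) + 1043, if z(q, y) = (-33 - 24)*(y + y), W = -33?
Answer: -4657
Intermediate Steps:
z(q, y) = -114*y
z(1/(29 + (14/(-21) - 27/W)), 50) + 1043 = -114*50 + 1043 = -5700 + 1043 = -4657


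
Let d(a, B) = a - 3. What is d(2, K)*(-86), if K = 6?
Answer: 86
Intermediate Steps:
d(a, B) = -3 + a
d(2, K)*(-86) = (-3 + 2)*(-86) = -1*(-86) = 86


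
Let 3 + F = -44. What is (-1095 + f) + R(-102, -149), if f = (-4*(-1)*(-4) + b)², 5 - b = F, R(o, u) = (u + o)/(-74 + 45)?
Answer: 6080/29 ≈ 209.66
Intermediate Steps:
R(o, u) = -o/29 - u/29 (R(o, u) = (o + u)/(-29) = (o + u)*(-1/29) = -o/29 - u/29)
F = -47 (F = -3 - 44 = -47)
b = 52 (b = 5 - 1*(-47) = 5 + 47 = 52)
f = 1296 (f = (-4*(-1)*(-4) + 52)² = (4*(-4) + 52)² = (-16 + 52)² = 36² = 1296)
(-1095 + f) + R(-102, -149) = (-1095 + 1296) + (-1/29*(-102) - 1/29*(-149)) = 201 + (102/29 + 149/29) = 201 + 251/29 = 6080/29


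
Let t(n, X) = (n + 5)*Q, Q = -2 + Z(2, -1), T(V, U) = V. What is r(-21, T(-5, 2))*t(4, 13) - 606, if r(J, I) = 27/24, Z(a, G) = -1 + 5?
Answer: -2343/4 ≈ -585.75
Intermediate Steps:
Z(a, G) = 4
Q = 2 (Q = -2 + 4 = 2)
r(J, I) = 9/8 (r(J, I) = 27*(1/24) = 9/8)
t(n, X) = 10 + 2*n (t(n, X) = (n + 5)*2 = (5 + n)*2 = 10 + 2*n)
r(-21, T(-5, 2))*t(4, 13) - 606 = 9*(10 + 2*4)/8 - 606 = 9*(10 + 8)/8 - 606 = (9/8)*18 - 606 = 81/4 - 606 = -2343/4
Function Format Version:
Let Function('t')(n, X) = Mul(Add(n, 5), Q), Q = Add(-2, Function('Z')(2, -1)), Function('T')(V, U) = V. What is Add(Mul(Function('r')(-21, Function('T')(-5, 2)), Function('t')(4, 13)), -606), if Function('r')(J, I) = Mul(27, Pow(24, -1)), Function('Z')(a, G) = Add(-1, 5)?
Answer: Rational(-2343, 4) ≈ -585.75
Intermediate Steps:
Function('Z')(a, G) = 4
Q = 2 (Q = Add(-2, 4) = 2)
Function('r')(J, I) = Rational(9, 8) (Function('r')(J, I) = Mul(27, Rational(1, 24)) = Rational(9, 8))
Function('t')(n, X) = Add(10, Mul(2, n)) (Function('t')(n, X) = Mul(Add(n, 5), 2) = Mul(Add(5, n), 2) = Add(10, Mul(2, n)))
Add(Mul(Function('r')(-21, Function('T')(-5, 2)), Function('t')(4, 13)), -606) = Add(Mul(Rational(9, 8), Add(10, Mul(2, 4))), -606) = Add(Mul(Rational(9, 8), Add(10, 8)), -606) = Add(Mul(Rational(9, 8), 18), -606) = Add(Rational(81, 4), -606) = Rational(-2343, 4)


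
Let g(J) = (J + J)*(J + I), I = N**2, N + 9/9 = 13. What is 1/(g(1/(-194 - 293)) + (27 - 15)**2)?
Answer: 237169/34012082 ≈ 0.0069731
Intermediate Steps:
N = 12 (N = -1 + 13 = 12)
I = 144 (I = 12**2 = 144)
g(J) = 2*J*(144 + J) (g(J) = (J + J)*(J + 144) = (2*J)*(144 + J) = 2*J*(144 + J))
1/(g(1/(-194 - 293)) + (27 - 15)**2) = 1/(2*(144 + 1/(-194 - 293))/(-194 - 293) + (27 - 15)**2) = 1/(2*(144 + 1/(-487))/(-487) + 12**2) = 1/(2*(-1/487)*(144 - 1/487) + 144) = 1/(2*(-1/487)*(70127/487) + 144) = 1/(-140254/237169 + 144) = 1/(34012082/237169) = 237169/34012082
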